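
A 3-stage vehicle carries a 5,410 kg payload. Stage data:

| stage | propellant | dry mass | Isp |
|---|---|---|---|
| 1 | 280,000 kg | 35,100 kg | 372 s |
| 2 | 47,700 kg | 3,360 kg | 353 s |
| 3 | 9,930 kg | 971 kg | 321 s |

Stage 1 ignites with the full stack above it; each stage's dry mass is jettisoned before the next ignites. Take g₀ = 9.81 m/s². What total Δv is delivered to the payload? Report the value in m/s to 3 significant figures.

Ignition mass of stage 1 = 280,000+35,100 + 47,700+3,360 + 9,930+971 + 5,410 = 382,471 kg.
Stage 1: m₀ = 382,471 kg, m_f = 382,471 − 280,000 = 102,471 kg; Δv = 372×9.81×ln(3.732) = 3649.3×1.3171 ≈ 4806 m/s.
Stage 2: m₀ = 67,371 kg, m_f = 67,371 − 47,700 = 19,671 kg; Δv = 353×9.81×ln(3.425) = 3462.9×1.2311 ≈ 4263 m/s.
Stage 3: m₀ = 16,311 kg, m_f = 16,311 − 9,930 = 6,381 kg; Δv = 321×9.81×ln(2.556) = 3149.0×0.9385 ≈ 2955 m/s.
Total Δv = 4806 + 4263 + 2955 = 12024 m/s.

Δv ≈ 12000 m/s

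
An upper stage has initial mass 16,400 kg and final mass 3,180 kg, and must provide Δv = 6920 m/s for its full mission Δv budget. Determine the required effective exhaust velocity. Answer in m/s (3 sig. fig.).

v_e ≈ 4220 m/s

ln(m₀/m_f) = ln(16400/3180) = ln(5.157) = 1.6404.
v_e = Δv / ln(m₀/m_f) = 6920 / 1.6404 = 4218.5 m/s.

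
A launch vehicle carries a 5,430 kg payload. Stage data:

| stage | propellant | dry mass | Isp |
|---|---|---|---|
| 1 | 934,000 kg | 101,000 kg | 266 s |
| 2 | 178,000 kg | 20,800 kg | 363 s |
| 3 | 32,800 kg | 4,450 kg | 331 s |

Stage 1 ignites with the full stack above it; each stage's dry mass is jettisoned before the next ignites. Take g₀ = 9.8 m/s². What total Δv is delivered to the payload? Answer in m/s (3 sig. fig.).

Ignition mass of stage 1 = 934,000+101,000 + 178,000+20,800 + 32,800+4,450 + 5,430 = 1,276,480 kg.
Stage 1: m₀ = 1,276,480 kg, m_f = 1,276,480 − 934,000 = 342,480 kg; Δv = 266×9.8×ln(3.727) = 2606.8×1.3156 ≈ 3430 m/s.
Stage 2: m₀ = 241,480 kg, m_f = 241,480 − 178,000 = 63,480 kg; Δv = 363×9.8×ln(3.804) = 3557.4×1.3361 ≈ 4753 m/s.
Stage 3: m₀ = 42,680 kg, m_f = 42,680 − 32,800 = 9,880 kg; Δv = 331×9.8×ln(4.32) = 3243.8×1.4632 ≈ 4746 m/s.
Total Δv = 3430 + 4753 + 4746 = 12929 m/s.

Δv ≈ 12900 m/s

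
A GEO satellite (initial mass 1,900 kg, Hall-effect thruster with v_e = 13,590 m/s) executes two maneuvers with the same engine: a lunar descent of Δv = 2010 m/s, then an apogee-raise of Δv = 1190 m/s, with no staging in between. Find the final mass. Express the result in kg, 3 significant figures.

final mass ≈ 1500 kg

After the first burn: m = 1900 × exp(−2010/13590.0) = 1900 × 0.86251 = 1,638.77 kg.
After the second burn: m = 1,638.77 × exp(−1190/13590.0) = 1,638.77 × 0.91616 = 1,501.38 kg.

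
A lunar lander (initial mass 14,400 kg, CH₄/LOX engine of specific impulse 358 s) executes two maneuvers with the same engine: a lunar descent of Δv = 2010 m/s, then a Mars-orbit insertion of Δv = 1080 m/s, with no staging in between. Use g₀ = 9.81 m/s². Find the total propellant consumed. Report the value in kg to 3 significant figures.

total propellant consumed ≈ 8430 kg

v_e = Isp · g₀ = 358 × 9.81 = 3512.0 m/s.
After the first burn: m = 14400 × exp(−2010/3512.0) = 14400 × 0.56421 = 8,124.62 kg.
After the second burn: m = 8,124.62 × exp(−1080/3512.0) = 8,124.62 × 0.73527 = 5,973.79 kg.
Total propellant = m₀ − m_final = 14400 − 5,973.79 = 8,426.21 kg.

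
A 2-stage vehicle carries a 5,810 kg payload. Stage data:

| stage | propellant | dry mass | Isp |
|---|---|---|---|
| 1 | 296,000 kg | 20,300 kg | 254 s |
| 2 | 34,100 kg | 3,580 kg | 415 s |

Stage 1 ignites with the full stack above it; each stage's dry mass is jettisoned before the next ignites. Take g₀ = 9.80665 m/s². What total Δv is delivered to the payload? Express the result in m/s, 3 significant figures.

Δv ≈ 10500 m/s

Ignition mass of stage 1 = 296,000+20,300 + 34,100+3,580 + 5,810 = 359,790 kg.
Stage 1: m₀ = 359,790 kg, m_f = 359,790 − 296,000 = 63,790 kg; Δv = 254×9.80665×ln(5.64) = 2490.9×1.7299 ≈ 4309 m/s.
Stage 2: m₀ = 43,490 kg, m_f = 43,490 − 34,100 = 9,390 kg; Δv = 415×9.80665×ln(4.632) = 4069.8×1.5329 ≈ 6238 m/s.
Total Δv = 4309 + 6238 = 10547 m/s.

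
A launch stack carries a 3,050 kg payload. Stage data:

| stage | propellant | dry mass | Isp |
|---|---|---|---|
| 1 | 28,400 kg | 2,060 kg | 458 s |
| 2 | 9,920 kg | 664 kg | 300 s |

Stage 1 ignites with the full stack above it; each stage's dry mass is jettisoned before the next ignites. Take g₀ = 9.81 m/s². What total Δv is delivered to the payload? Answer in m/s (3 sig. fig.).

Ignition mass of stage 1 = 28,400+2,060 + 9,920+664 + 3,050 = 44,094 kg.
Stage 1: m₀ = 44,094 kg, m_f = 44,094 − 28,400 = 15,694 kg; Δv = 458×9.81×ln(2.81) = 4493.0×1.0330 ≈ 4641 m/s.
Stage 2: m₀ = 13,634 kg, m_f = 13,634 − 9,920 = 3,714 kg; Δv = 300×9.81×ln(3.671) = 2943.0×1.3005 ≈ 3827 m/s.
Total Δv = 4641 + 3827 = 8468 m/s.

Δv ≈ 8470 m/s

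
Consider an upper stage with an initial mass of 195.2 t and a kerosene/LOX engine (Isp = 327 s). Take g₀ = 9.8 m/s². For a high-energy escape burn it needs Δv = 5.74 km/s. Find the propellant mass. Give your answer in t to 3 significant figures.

v_e = Isp · g₀ = 327 × 9.8 = 3204.6 m/s.
m₀/m_f = exp(Δv / v_e) = exp(5740 / 3204.6) = exp(1.7912) = 5.9965.
m_f = 195.2 / 5.9965 = 32.5523 t, so propellant = m₀ − m_f = 195.2 − 32.5523 = 162.6477 t.

propellant mass ≈ 163 t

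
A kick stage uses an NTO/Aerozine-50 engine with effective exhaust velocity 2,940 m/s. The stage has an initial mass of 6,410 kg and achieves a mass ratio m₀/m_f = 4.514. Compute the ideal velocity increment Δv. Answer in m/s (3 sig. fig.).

From the ideal rocket equation, Δv = v_e · ln(4.514) = 2940.0 × 1.5072 ≈ 4431.1 m/s.

Δv ≈ 4430 m/s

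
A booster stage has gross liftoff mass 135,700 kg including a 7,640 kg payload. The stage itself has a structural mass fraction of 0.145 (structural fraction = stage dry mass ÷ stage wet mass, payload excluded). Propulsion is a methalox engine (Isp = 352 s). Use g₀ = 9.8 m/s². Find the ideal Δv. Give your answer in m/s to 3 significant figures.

Δv ≈ 5670 m/s

Stage wet mass = m₀ − payload = 135,700 − 7,640 = 128,060 kg.
Stage dry mass = ε × stage wet mass = 0.145 × 128,060 = 18,568.7 kg.
Burnout mass m_f = stage dry + payload = 18,568.7 + 7,640 = 26,208.7 kg.
v_e = Isp · g₀ = 352 × 9.8 = 3449.6 m/s.
By the Tsiolkovsky rocket equation, Δv = v_e · ln(135,700/26,208.7) = 3449.6 × ln(5.178) = 3449.6 × 1.6444 ≈ 5672 m/s.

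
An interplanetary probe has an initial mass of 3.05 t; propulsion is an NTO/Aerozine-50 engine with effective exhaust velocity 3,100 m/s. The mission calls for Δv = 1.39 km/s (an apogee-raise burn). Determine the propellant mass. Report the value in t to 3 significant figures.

m₀/m_f = exp(Δv / v_e) = exp(1390 / 3100.0) = exp(0.4484) = 1.5658.
m_f = 3.05 / 1.5658 = 1.94789 t, so propellant = m₀ − m_f = 3.05 − 1.94789 = 1.10211 t.

propellant mass ≈ 1.10 t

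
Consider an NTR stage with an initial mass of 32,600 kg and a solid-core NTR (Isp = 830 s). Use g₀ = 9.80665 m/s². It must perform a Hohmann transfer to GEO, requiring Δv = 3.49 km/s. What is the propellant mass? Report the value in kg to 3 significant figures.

v_e = Isp · g₀ = 830 × 9.80665 = 8139.5 m/s.
m₀/m_f = exp(Δv / v_e) = exp(3490 / 8139.5) = exp(0.4288) = 1.5354.
m_f = 32,600 / 1.5354 = 21,232.3 kg, so propellant = m₀ − m_f = 32,600 − 21,232.3 = 11,367.7 kg.

propellant mass ≈ 11400 kg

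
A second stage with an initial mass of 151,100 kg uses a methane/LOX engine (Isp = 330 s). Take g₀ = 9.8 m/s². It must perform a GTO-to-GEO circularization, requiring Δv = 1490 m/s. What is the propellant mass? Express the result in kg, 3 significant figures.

propellant mass ≈ 55800 kg

v_e = Isp · g₀ = 330 × 9.8 = 3234.0 m/s.
Rocket equation: m₀/m_f = exp(Δv / v_e) = exp(1490 / 3234.0) = exp(0.4607) = 1.5852.
m_f = 151,100 / 1.5852 = 95,319.2 kg, so propellant = m₀ − m_f = 151,100 − 95,319.2 = 55,780.8 kg.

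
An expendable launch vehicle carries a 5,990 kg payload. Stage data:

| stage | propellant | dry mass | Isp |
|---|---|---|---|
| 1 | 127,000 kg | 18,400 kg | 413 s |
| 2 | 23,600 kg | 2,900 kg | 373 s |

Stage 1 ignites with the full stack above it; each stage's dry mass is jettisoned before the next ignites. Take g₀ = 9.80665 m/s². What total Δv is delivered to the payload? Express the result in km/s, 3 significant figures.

Ignition mass of stage 1 = 127,000+18,400 + 23,600+2,900 + 5,990 = 177,890 kg.
Stage 1: m₀ = 177,890 kg, m_f = 177,890 − 127,000 = 50,890 kg; Δv = 413×9.80665×ln(3.496) = 4050.1×1.2515 ≈ 5069 m/s.
Stage 2: m₀ = 32,490 kg, m_f = 32,490 − 23,600 = 8,890 kg; Δv = 373×9.80665×ln(3.655) = 3657.9×1.2960 ≈ 4741 m/s.
Total Δv = 5069 + 4741 = 9810 m/s.

Δv ≈ 9.81 km/s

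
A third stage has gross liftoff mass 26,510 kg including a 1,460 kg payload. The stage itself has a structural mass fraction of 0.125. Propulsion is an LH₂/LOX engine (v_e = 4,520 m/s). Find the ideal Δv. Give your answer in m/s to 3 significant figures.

Δv ≈ 7930 m/s

Stage wet mass = m₀ − payload = 26,510 − 1,460 = 25,050 kg.
Stage dry mass = ε × stage wet mass = 0.125 × 25,050 = 3,131.25 kg.
Burnout mass m_f = stage dry + payload = 3,131.25 + 1,460 = 4,591.25 kg.
Δv = v_e · ln(26,510/4,591.25) = 4520.0 × ln(5.774) = 4520.0 × 1.7534 ≈ 7925 m/s.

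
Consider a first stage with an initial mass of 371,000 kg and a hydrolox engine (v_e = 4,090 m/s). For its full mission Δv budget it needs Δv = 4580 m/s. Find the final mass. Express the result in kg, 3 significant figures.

final mass ≈ 121000 kg

m₀/m_f = exp(Δv / v_e) = exp(4580 / 4090.0) = exp(1.1198) = 3.0643.
m_f = m₀ / 3.0643 = 371,000 / 3.0643 = 121,072 kg.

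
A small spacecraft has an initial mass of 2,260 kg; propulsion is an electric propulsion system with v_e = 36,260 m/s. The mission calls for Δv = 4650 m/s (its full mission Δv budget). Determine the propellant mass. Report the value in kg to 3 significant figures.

m₀/m_f = exp(Δv / v_e) = exp(4650 / 36260.0) = exp(0.1282) = 1.1368.
m_f = 2,260 / 1.1368 = 1,988.04 kg, so propellant = m₀ − m_f = 2,260 − 1,988.04 = 271.96 kg.

propellant mass ≈ 272 kg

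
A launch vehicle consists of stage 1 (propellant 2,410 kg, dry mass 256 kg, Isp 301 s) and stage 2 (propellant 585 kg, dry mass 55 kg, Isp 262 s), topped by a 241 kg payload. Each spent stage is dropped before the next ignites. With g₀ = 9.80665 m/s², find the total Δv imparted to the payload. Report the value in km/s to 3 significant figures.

Δv ≈ 6.16 km/s

Ignition mass of stage 1 = 2,410+256 + 585+55 + 241 = 3,547 kg.
Stage 1: m₀ = 3,547 kg, m_f = 3,547 − 2,410 = 1,137 kg; Δv = 301×9.80665×ln(3.12) = 2951.8×1.1377 ≈ 3358 m/s.
Stage 2: m₀ = 881 kg, m_f = 881 − 585 = 296 kg; Δv = 262×9.80665×ln(2.976) = 2569.3×1.0907 ≈ 2802 m/s.
Total Δv = 3358 + 2802 = 6160 m/s.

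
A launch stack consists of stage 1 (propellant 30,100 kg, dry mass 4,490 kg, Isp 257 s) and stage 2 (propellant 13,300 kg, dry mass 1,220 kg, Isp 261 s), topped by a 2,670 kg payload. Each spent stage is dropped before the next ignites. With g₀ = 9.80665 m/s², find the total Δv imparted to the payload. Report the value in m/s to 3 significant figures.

Ignition mass of stage 1 = 30,100+4,490 + 13,300+1,220 + 2,670 = 51,780 kg.
Stage 1: m₀ = 51,780 kg, m_f = 51,780 − 30,100 = 21,680 kg; Δv = 257×9.80665×ln(2.388) = 2520.3×0.8706 ≈ 2194 m/s.
Stage 2: m₀ = 17,190 kg, m_f = 17,190 − 13,300 = 3,890 kg; Δv = 261×9.80665×ln(4.419) = 2559.5×1.4859 ≈ 3803 m/s.
Total Δv = 2194 + 3803 = 5997 m/s.

Δv ≈ 6000 m/s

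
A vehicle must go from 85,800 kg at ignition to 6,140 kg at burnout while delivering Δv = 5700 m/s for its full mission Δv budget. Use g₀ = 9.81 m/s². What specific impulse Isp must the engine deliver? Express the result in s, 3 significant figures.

Isp ≈ 220 s

ln(m₀/m_f) = ln(85800/6140) = ln(13.97) = 2.6372.
v_e = Δv / ln(m₀/m_f) = 5700 / 2.6372 = 2161.4 m/s.
Isp = v_e / g₀ = 2161.4 / 9.81 = 220.3 s.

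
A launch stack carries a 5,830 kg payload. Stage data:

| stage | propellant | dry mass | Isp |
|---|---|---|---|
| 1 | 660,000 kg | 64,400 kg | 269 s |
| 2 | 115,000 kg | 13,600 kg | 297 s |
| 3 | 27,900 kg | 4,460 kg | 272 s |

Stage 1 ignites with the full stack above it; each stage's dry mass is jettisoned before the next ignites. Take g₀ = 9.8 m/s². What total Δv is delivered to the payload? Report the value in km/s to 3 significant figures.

Ignition mass of stage 1 = 660,000+64,400 + 115,000+13,600 + 27,900+4,460 + 5,830 = 891,190 kg.
Stage 1: m₀ = 891,190 kg, m_f = 891,190 − 660,000 = 231,190 kg; Δv = 269×9.8×ln(3.855) = 2636.2×1.3493 ≈ 3557 m/s.
Stage 2: m₀ = 166,790 kg, m_f = 166,790 − 115,000 = 51,790 kg; Δv = 297×9.8×ln(3.221) = 2910.6×1.1695 ≈ 3404 m/s.
Stage 3: m₀ = 38,190 kg, m_f = 38,190 − 27,900 = 10,290 kg; Δv = 272×9.8×ln(3.711) = 2665.6×1.3114 ≈ 3496 m/s.
Total Δv = 3557 + 3404 + 3496 = 10457 m/s.

Δv ≈ 10.5 km/s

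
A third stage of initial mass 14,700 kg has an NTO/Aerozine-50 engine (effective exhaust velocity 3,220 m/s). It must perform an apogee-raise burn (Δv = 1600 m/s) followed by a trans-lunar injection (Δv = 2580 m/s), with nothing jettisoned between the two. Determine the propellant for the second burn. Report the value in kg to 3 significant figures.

After the first burn: m = 14700 × exp(−1600/3220.0) = 14700 × 0.60842 = 8,943.77 kg.
After the second burn: m = 8,943.77 × exp(−2580/3220.0) = 8,943.77 × 0.44877 = 4,013.7 kg.
Second-burn propellant = 8,943.77 − 4,013.7 = 4,930.07 kg.

propellant for the second burn ≈ 4930 kg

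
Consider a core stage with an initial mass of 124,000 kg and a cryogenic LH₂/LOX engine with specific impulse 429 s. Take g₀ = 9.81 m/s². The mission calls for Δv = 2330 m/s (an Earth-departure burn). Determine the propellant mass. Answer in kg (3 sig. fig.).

v_e = Isp · g₀ = 429 × 9.81 = 4208.5 m/s.
Using Δv = v_e ln(m₀/m_f): m₀/m_f = exp(Δv / v_e) = exp(2330 / 4208.5) = exp(0.5536) = 1.7396.
m_f = 124,000 / 1.7396 = 71,280.8 kg, so propellant = m₀ − m_f = 124,000 − 71,280.8 = 52,719.2 kg.

propellant mass ≈ 52700 kg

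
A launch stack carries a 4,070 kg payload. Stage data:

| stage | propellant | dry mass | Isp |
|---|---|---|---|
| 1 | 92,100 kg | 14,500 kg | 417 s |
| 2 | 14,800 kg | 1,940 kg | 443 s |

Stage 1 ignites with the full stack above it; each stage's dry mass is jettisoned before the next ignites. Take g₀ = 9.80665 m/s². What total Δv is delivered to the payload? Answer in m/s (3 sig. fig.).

Ignition mass of stage 1 = 92,100+14,500 + 14,800+1,940 + 4,070 = 127,410 kg.
Stage 1: m₀ = 127,410 kg, m_f = 127,410 − 92,100 = 35,310 kg; Δv = 417×9.80665×ln(3.608) = 4089.4×1.2832 ≈ 5248 m/s.
Stage 2: m₀ = 20,810 kg, m_f = 20,810 − 14,800 = 6,010 kg; Δv = 443×9.80665×ln(3.463) = 4344.3×1.2420 ≈ 5396 m/s.
Total Δv = 5248 + 5396 = 10644 m/s.

Δv ≈ 10600 m/s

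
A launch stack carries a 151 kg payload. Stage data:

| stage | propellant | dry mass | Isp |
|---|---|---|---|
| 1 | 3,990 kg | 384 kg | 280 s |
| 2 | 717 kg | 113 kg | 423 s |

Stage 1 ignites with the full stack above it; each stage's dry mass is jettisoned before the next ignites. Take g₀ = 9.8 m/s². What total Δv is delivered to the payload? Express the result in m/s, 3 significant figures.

Δv ≈ 9190 m/s

Ignition mass of stage 1 = 3,990+384 + 717+113 + 151 = 5,355 kg.
Stage 1: m₀ = 5,355 kg, m_f = 5,355 − 3,990 = 1,365 kg; Δv = 280×9.8×ln(3.923) = 2744.0×1.3669 ≈ 3751 m/s.
Stage 2: m₀ = 981 kg, m_f = 981 − 717 = 264 kg; Δv = 423×9.8×ln(3.716) = 4145.4×1.3126 ≈ 5441 m/s.
Total Δv = 3751 + 5441 = 9192 m/s.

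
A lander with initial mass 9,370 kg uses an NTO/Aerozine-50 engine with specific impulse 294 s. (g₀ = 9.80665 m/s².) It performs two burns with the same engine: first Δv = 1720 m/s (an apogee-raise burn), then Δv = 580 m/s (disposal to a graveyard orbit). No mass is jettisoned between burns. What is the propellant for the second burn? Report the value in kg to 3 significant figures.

v_e = Isp · g₀ = 294 × 9.80665 = 2883.2 m/s.
After the first burn: m = 9370 × exp(−1720/2883.2) = 9370 × 0.55070 = 5,160.06 kg.
After the second burn: m = 5,160.06 × exp(−580/2883.2) = 5,160.06 × 0.81777 = 4,219.74 kg.
Second-burn propellant = 5,160.06 − 4,219.74 = 940.32 kg.

propellant for the second burn ≈ 940 kg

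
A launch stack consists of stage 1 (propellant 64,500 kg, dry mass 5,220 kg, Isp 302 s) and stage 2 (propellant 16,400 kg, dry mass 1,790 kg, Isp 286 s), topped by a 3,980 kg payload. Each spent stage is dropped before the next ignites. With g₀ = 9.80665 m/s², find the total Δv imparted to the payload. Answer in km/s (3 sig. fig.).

Δv ≈ 7.36 km/s

Ignition mass of stage 1 = 64,500+5,220 + 16,400+1,790 + 3,980 = 91,890 kg.
Stage 1: m₀ = 91,890 kg, m_f = 91,890 − 64,500 = 27,390 kg; Δv = 302×9.80665×ln(3.355) = 2961.6×1.2104 ≈ 3585 m/s.
Stage 2: m₀ = 22,170 kg, m_f = 22,170 − 16,400 = 5,770 kg; Δv = 286×9.80665×ln(3.842) = 2804.7×1.3461 ≈ 3775 m/s.
Total Δv = 3585 + 3775 = 7360 m/s.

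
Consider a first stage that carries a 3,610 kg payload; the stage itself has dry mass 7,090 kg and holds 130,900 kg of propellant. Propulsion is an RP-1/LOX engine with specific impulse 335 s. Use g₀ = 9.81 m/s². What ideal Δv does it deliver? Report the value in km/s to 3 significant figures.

v_e = Isp · g₀ = 335 × 9.81 = 3286.4 m/s.
m₀ = payload + dry + propellant = 3,610 + 7,090 + 130,900 = 141,600 kg.
m_f = payload + dry = 3,610 + 7,090 = 10,700 kg.
Δv = v_e · ln(m₀/m_f) = 3286.4 × ln(13.23) = 3286.4 × 2.5828 ≈ 8487.9 m/s.

Δv ≈ 8.49 km/s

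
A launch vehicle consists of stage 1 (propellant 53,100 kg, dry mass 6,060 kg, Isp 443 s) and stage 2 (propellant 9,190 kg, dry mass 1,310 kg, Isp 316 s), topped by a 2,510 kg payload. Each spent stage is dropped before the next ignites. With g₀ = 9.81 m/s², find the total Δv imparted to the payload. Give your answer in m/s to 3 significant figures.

Δv ≈ 9580 m/s

Ignition mass of stage 1 = 53,100+6,060 + 9,190+1,310 + 2,510 = 72,170 kg.
Stage 1: m₀ = 72,170 kg, m_f = 72,170 − 53,100 = 19,070 kg; Δv = 443×9.81×ln(3.784) = 4345.8×1.3309 ≈ 5784 m/s.
Stage 2: m₀ = 13,010 kg, m_f = 13,010 − 9,190 = 3,820 kg; Δv = 316×9.81×ln(3.406) = 3100.0×1.2255 ≈ 3799 m/s.
Total Δv = 5784 + 3799 = 9583 m/s.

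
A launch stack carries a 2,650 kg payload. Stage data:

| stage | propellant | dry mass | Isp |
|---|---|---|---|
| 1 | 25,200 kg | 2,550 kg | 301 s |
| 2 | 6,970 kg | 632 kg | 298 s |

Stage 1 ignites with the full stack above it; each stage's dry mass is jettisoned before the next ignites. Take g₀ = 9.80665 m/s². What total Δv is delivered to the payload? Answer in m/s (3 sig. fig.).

Δv ≈ 6540 m/s

Ignition mass of stage 1 = 25,200+2,550 + 6,970+632 + 2,650 = 38,002 kg.
Stage 1: m₀ = 38,002 kg, m_f = 38,002 − 25,200 = 12,802 kg; Δv = 301×9.80665×ln(2.968) = 2951.8×1.0880 ≈ 3212 m/s.
Stage 2: m₀ = 10,252 kg, m_f = 10,252 − 6,970 = 3,282 kg; Δv = 298×9.80665×ln(3.124) = 2922.4×1.1390 ≈ 3329 m/s.
Total Δv = 3212 + 3329 = 6541 m/s.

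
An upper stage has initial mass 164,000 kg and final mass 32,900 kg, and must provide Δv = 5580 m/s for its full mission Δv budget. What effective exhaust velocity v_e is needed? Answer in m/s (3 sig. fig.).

ln(m₀/m_f) = ln(164000/32900) = ln(4.985) = 1.6064.
From the ideal rocket equation, v_e = Δv / ln(m₀/m_f) = 5580 / 1.6064 = 3473.6 m/s.

v_e ≈ 3470 m/s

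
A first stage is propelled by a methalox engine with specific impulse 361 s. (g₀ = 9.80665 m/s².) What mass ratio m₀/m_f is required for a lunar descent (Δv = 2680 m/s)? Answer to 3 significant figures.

v_e = Isp · g₀ = 361 × 9.80665 = 3540.2 m/s.
Rocket equation: m₀/m_f = exp(Δv / v_e) = exp(2680 / 3540.2) = exp(0.7570) = 2.1319.

mass ratio ≈ 2.13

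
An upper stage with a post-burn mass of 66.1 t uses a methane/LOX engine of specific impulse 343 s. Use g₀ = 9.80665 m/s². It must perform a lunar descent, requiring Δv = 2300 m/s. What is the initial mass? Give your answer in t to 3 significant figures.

v_e = Isp · g₀ = 343 × 9.80665 = 3363.7 m/s.
Using Δv = v_e ln(m₀/m_f): m₀/m_f = exp(Δv / v_e) = exp(2300 / 3363.7) = exp(0.6838) = 1.9813.
m₀ = m_f × 1.9813 = 66.1 × 1.9813 = 130.964 t.

initial mass ≈ 131 t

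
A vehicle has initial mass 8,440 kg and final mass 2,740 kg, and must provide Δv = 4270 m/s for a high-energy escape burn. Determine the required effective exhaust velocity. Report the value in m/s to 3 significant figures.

ln(m₀/m_f) = ln(8440/2740) = ln(3.08) = 1.1250.
v_e = Δv / ln(m₀/m_f) = 4270 / 1.1250 = 3795.5 m/s.

v_e ≈ 3800 m/s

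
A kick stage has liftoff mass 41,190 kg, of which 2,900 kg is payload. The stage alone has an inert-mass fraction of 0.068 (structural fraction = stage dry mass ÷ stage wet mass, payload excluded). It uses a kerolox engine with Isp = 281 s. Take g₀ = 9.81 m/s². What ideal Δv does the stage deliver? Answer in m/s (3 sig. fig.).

Δv ≈ 5550 m/s

Stage wet mass = m₀ − payload = 41,190 − 2,900 = 38,290 kg.
Stage dry mass = ε × stage wet mass = 0.068 × 38,290 = 2,603.72 kg.
Burnout mass m_f = stage dry + payload = 2,603.72 + 2,900 = 5,503.72 kg.
v_e = Isp · g₀ = 281 × 9.81 = 2756.6 m/s.
From the ideal rocket equation, Δv = v_e · ln(41,190/5,503.72) = 2756.6 × ln(7.484) = 2756.6 × 2.0128 ≈ 5548 m/s.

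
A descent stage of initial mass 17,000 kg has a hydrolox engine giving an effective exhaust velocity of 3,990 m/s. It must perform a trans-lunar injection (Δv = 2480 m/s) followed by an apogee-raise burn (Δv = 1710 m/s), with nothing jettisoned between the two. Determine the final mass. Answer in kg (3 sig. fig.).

final mass ≈ 5950 kg

After the first burn: m = 17000 × exp(−2480/3990.0) = 17000 × 0.53711 = 9,130.87 kg.
After the second burn: m = 9,130.87 × exp(−1710/3990.0) = 9,130.87 × 0.65144 = 5,948.21 kg.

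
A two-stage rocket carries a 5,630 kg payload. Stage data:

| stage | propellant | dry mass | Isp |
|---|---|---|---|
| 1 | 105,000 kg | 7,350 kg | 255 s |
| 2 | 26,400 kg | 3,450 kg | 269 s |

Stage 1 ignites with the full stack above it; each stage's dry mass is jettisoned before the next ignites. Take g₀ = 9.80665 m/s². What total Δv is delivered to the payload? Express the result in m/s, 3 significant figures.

Ignition mass of stage 1 = 105,000+7,350 + 26,400+3,450 + 5,630 = 147,830 kg.
Stage 1: m₀ = 147,830 kg, m_f = 147,830 − 105,000 = 42,830 kg; Δv = 255×9.80665×ln(3.452) = 2500.7×1.2388 ≈ 3098 m/s.
Stage 2: m₀ = 35,480 kg, m_f = 35,480 − 26,400 = 9,080 kg; Δv = 269×9.80665×ln(3.907) = 2638.0×1.3629 ≈ 3595 m/s.
Total Δv = 3098 + 3595 = 6693 m/s.

Δv ≈ 6690 m/s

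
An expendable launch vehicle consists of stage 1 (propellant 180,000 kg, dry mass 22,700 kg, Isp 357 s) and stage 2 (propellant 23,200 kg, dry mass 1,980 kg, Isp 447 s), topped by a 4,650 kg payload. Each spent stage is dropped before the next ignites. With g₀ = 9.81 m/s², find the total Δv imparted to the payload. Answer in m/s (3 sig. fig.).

Δv ≈ 11800 m/s

Ignition mass of stage 1 = 180,000+22,700 + 23,200+1,980 + 4,650 = 232,530 kg.
Stage 1: m₀ = 232,530 kg, m_f = 232,530 − 180,000 = 52,530 kg; Δv = 357×9.81×ln(4.427) = 3502.2×1.4876 ≈ 5210 m/s.
Stage 2: m₀ = 29,830 kg, m_f = 29,830 − 23,200 = 6,630 kg; Δv = 447×9.81×ln(4.499) = 4385.1×1.5039 ≈ 6595 m/s.
Total Δv = 5210 + 6595 = 11805 m/s.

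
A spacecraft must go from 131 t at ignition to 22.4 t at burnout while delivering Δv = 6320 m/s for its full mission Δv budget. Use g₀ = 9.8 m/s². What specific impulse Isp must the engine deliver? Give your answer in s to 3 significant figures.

ln(m₀/m_f) = ln(131000/22400) = ln(5.848) = 1.7661.
v_e = Δv / ln(m₀/m_f) = 6320 / 1.7661 = 3578.4 m/s.
Isp = v_e / g₀ = 3578.4 / 9.8 = 365.1 s.

Isp ≈ 365 s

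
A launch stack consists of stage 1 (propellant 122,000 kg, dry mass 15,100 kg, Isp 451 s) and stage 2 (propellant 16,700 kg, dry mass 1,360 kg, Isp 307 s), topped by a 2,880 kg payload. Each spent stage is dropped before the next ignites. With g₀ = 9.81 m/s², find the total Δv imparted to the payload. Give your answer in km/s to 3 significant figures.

Δv ≈ 11.4 km/s

Ignition mass of stage 1 = 122,000+15,100 + 16,700+1,360 + 2,880 = 158,040 kg.
Stage 1: m₀ = 158,040 kg, m_f = 158,040 − 122,000 = 36,040 kg; Δv = 451×9.81×ln(4.385) = 4424.3×1.4782 ≈ 6540 m/s.
Stage 2: m₀ = 20,940 kg, m_f = 20,940 − 16,700 = 4,240 kg; Δv = 307×9.81×ln(4.939) = 3011.7×1.5971 ≈ 4810 m/s.
Total Δv = 6540 + 4810 = 11350 m/s.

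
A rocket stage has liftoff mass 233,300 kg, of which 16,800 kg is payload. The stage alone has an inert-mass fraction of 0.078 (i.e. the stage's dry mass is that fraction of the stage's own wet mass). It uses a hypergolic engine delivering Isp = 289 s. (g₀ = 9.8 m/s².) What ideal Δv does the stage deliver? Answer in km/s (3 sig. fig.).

Δv ≈ 5.48 km/s

Stage wet mass = m₀ − payload = 233,300 − 16,800 = 216,500 kg.
Stage dry mass = ε × stage wet mass = 0.078 × 216,500 = 16,887 kg.
Burnout mass m_f = stage dry + payload = 16,887 + 16,800 = 33,687 kg.
v_e = Isp · g₀ = 289 × 9.8 = 2832.2 m/s.
Using Δv = v_e ln(m₀/m_f): Δv = v_e · ln(233,300/33,687) = 2832.2 × ln(6.926) = 2832.2 × 1.9352 ≈ 5481 m/s.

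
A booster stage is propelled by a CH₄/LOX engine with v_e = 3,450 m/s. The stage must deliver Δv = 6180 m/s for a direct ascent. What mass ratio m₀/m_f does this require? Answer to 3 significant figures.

m₀/m_f = exp(Δv / v_e) = exp(6180 / 3450.0) = exp(1.7913) = 5.9973.

mass ratio ≈ 6.00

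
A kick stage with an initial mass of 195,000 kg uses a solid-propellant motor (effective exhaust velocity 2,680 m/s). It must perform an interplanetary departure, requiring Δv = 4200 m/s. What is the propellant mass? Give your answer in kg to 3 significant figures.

m₀/m_f = exp(Δv / v_e) = exp(4200 / 2680.0) = exp(1.5672) = 4.7930.
m_f = 195,000 / 4.7930 = 40,684.3 kg, so propellant = m₀ − m_f = 195,000 − 40,684.3 = 154,315.7 kg.

propellant mass ≈ 154000 kg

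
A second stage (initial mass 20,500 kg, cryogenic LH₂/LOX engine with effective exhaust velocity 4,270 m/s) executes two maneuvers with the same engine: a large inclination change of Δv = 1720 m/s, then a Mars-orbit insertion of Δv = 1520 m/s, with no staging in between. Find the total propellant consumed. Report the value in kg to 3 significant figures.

After the first burn: m = 20500 × exp(−1720/4270.0) = 20500 × 0.66844 = 13,703 kg.
After the second burn: m = 13,703 × exp(−1520/4270.0) = 13,703 × 0.70049 = 9,598.81 kg.
Total propellant = m₀ − m_final = 20500 − 9,598.81 = 10,901.19 kg.

total propellant consumed ≈ 10900 kg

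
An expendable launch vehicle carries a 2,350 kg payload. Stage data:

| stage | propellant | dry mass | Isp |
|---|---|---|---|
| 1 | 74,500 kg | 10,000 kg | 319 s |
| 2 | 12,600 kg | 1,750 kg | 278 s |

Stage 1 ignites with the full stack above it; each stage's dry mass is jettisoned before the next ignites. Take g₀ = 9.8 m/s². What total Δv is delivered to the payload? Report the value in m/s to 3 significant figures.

Δv ≈ 7990 m/s

Ignition mass of stage 1 = 74,500+10,000 + 12,600+1,750 + 2,350 = 101,200 kg.
Stage 1: m₀ = 101,200 kg, m_f = 101,200 − 74,500 = 26,700 kg; Δv = 319×9.8×ln(3.79) = 3126.2×1.3324 ≈ 4165 m/s.
Stage 2: m₀ = 16,700 kg, m_f = 16,700 − 12,600 = 4,100 kg; Δv = 278×9.8×ln(4.073) = 2724.4×1.4044 ≈ 3826 m/s.
Total Δv = 4165 + 3826 = 7991 m/s.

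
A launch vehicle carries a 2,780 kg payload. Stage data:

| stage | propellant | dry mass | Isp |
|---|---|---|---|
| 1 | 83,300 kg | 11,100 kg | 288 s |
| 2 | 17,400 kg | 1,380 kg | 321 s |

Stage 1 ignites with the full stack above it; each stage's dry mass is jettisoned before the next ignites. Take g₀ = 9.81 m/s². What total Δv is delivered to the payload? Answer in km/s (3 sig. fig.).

Ignition mass of stage 1 = 83,300+11,100 + 17,400+1,380 + 2,780 = 115,960 kg.
Stage 1: m₀ = 115,960 kg, m_f = 115,960 − 83,300 = 32,660 kg; Δv = 288×9.81×ln(3.551) = 2825.3×1.2671 ≈ 3580 m/s.
Stage 2: m₀ = 21,560 kg, m_f = 21,560 − 17,400 = 4,160 kg; Δv = 321×9.81×ln(5.183) = 3149.0×1.6453 ≈ 5181 m/s.
Total Δv = 3580 + 5181 = 8761 m/s.

Δv ≈ 8.76 km/s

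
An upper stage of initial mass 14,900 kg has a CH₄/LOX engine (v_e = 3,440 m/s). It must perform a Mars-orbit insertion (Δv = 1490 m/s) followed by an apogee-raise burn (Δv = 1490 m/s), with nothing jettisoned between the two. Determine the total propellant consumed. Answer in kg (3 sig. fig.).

total propellant consumed ≈ 8630 kg

After the first burn: m = 14900 × exp(−1490/3440.0) = 14900 × 0.64847 = 9,662.2 kg.
After the second burn: m = 9,662.2 × exp(−1490/3440.0) = 9,662.2 × 0.64847 = 6,265.65 kg.
Total propellant = m₀ − m_final = 14900 − 6,265.65 = 8,634.35 kg.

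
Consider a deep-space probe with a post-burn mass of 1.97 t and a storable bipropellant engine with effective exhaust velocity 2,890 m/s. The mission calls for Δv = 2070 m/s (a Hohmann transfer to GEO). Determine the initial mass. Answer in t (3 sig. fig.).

initial mass ≈ 4.03 t

Using Δv = v_e ln(m₀/m_f): m₀/m_f = exp(Δv / v_e) = exp(2070 / 2890.0) = exp(0.7163) = 2.0468.
m₀ = m_f × 2.0468 = 1.97 × 2.0468 = 4.0322 t.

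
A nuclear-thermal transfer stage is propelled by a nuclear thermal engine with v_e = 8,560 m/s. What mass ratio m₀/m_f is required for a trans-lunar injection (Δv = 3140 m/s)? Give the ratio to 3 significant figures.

m₀/m_f = exp(Δv / v_e) = exp(3140 / 8560.0) = exp(0.3668) = 1.4431.

mass ratio ≈ 1.44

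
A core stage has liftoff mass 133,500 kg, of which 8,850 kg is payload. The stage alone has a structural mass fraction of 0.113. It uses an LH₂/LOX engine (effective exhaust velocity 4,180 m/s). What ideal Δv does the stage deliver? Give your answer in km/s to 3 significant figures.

Δv ≈ 7.36 km/s

Stage wet mass = m₀ − payload = 133,500 − 8,850 = 124,650 kg.
Stage dry mass = ε × stage wet mass = 0.113 × 124,650 = 14,085.5 kg.
Burnout mass m_f = stage dry + payload = 14,085.5 + 8,850 = 22,935.5 kg.
Δv = v_e · ln(133,500/22,935.5) = 4180.0 × ln(5.821) = 4180.0 × 1.7614 ≈ 7363 m/s.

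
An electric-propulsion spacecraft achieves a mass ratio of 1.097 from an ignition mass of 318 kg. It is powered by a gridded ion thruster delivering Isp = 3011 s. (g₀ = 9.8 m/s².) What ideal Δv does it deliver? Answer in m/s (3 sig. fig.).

Δv ≈ 2730 m/s

v_e = Isp · g₀ = 3011 × 9.8 = 29507.8 m/s.
Δv = v_e · ln(1.097) = 29507.8 × 0.0926 ≈ 2731.8 m/s.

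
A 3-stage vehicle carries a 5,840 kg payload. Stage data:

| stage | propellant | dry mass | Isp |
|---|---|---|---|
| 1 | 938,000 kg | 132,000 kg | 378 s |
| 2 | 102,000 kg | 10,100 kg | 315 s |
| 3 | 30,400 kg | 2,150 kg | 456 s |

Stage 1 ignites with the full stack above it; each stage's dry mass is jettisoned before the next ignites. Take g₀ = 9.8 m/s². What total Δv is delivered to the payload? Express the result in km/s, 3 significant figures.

Δv ≈ 15.9 km/s

Ignition mass of stage 1 = 938,000+132,000 + 102,000+10,100 + 30,400+2,150 + 5,840 = 1,220,490 kg.
Stage 1: m₀ = 1,220,490 kg, m_f = 1,220,490 − 938,000 = 282,490 kg; Δv = 378×9.8×ln(4.32) = 3704.4×1.4634 ≈ 5421 m/s.
Stage 2: m₀ = 150,490 kg, m_f = 150,490 − 102,000 = 48,490 kg; Δv = 315×9.8×ln(3.104) = 3087.0×1.1325 ≈ 3496 m/s.
Stage 3: m₀ = 38,390 kg, m_f = 38,390 − 30,400 = 7,990 kg; Δv = 456×9.8×ln(4.805) = 4468.8×1.5696 ≈ 7014 m/s.
Total Δv = 5421 + 3496 + 7014 = 15931 m/s.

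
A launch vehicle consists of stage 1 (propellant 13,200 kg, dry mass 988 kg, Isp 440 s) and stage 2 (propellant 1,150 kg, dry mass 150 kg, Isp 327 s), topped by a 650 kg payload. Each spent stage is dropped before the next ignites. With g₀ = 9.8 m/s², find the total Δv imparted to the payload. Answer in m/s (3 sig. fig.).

Δv ≈ 10200 m/s

Ignition mass of stage 1 = 13,200+988 + 1,150+150 + 650 = 16,138 kg.
Stage 1: m₀ = 16,138 kg, m_f = 16,138 − 13,200 = 2,938 kg; Δv = 440×9.8×ln(5.493) = 4312.0×1.7034 ≈ 7345 m/s.
Stage 2: m₀ = 1,950 kg, m_f = 1,950 − 1,150 = 800 kg; Δv = 327×9.8×ln(2.438) = 3204.6×0.8910 ≈ 2855 m/s.
Total Δv = 7345 + 2855 = 10200 m/s.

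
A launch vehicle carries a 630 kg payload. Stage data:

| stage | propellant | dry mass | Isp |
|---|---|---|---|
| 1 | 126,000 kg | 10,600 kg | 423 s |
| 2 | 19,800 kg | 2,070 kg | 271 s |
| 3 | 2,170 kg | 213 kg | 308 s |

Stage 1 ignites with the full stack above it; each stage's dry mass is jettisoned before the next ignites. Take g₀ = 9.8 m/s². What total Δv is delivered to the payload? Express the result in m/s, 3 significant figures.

Ignition mass of stage 1 = 126,000+10,600 + 19,800+2,070 + 2,170+213 + 630 = 161,483 kg.
Stage 1: m₀ = 161,483 kg, m_f = 161,483 − 126,000 = 35,483 kg; Δv = 423×9.8×ln(4.551) = 4145.4×1.5153 ≈ 6282 m/s.
Stage 2: m₀ = 24,883 kg, m_f = 24,883 − 19,800 = 5,083 kg; Δv = 271×9.8×ln(4.895) = 2655.8×1.5883 ≈ 4218 m/s.
Stage 3: m₀ = 3,013 kg, m_f = 3,013 − 2,170 = 843 kg; Δv = 308×9.8×ln(3.574) = 3018.4×1.2737 ≈ 3845 m/s.
Total Δv = 6282 + 4218 + 3845 = 14345 m/s.

Δv ≈ 14300 m/s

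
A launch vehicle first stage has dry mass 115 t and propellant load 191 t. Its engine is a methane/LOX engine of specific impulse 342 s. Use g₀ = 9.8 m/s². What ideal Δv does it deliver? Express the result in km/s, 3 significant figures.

Δv ≈ 3.28 km/s

v_e = Isp · g₀ = 342 × 9.8 = 3351.6 m/s.
m₀ = m_dry + m_prop = 115 + 191 = 306 t.
Δv = v_e · ln(m₀/m_f) = 3351.6 × ln(2.661) = 3351.6 × 0.9787 ≈ 3280.1 m/s.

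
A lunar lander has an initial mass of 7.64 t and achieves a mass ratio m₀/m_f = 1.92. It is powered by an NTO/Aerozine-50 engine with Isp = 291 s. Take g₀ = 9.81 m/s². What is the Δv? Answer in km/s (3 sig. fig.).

v_e = Isp · g₀ = 291 × 9.81 = 2854.7 m/s.
Δv = v_e · ln(1.92) = 2854.7 × 0.6523 ≈ 1862.2 m/s.

Δv ≈ 1.86 km/s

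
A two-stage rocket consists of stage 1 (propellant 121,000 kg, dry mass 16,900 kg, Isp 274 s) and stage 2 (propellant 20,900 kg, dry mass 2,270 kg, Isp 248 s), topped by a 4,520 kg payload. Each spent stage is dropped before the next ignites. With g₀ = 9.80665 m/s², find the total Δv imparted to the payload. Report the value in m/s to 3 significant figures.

Δv ≈ 6940 m/s

Ignition mass of stage 1 = 121,000+16,900 + 20,900+2,270 + 4,520 = 165,590 kg.
Stage 1: m₀ = 165,590 kg, m_f = 165,590 − 121,000 = 44,590 kg; Δv = 274×9.80665×ln(3.714) = 2687.0×1.3120 ≈ 3525 m/s.
Stage 2: m₀ = 27,690 kg, m_f = 27,690 − 20,900 = 6,790 kg; Δv = 248×9.80665×ln(4.078) = 2432.0×1.4056 ≈ 3419 m/s.
Total Δv = 3525 + 3419 = 6944 m/s.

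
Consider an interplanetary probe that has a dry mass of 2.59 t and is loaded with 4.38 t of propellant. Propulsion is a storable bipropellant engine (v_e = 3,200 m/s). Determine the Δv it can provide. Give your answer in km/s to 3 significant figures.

m₀ = m_dry + m_prop = 2.59 + 4.38 = 6.97 t.
Using Δv = v_e ln(m₀/m_f): Δv = v_e · ln(m₀/m_f) = 3200.0 × ln(2.691) = 3200.0 × 0.9900 ≈ 3167.9 m/s.

Δv ≈ 3.17 km/s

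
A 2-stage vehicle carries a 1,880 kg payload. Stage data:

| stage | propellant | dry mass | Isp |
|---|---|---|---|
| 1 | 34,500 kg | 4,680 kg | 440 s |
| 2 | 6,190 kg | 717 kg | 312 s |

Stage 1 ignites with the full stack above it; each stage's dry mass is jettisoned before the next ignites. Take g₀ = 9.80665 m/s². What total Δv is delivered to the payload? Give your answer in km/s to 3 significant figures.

Δv ≈ 9.21 km/s

Ignition mass of stage 1 = 34,500+4,680 + 6,190+717 + 1,880 = 47,967 kg.
Stage 1: m₀ = 47,967 kg, m_f = 47,967 − 34,500 = 13,467 kg; Δv = 440×9.80665×ln(3.562) = 4314.9×1.2703 ≈ 5481 m/s.
Stage 2: m₀ = 8,787 kg, m_f = 8,787 − 6,190 = 2,597 kg; Δv = 312×9.80665×ln(3.384) = 3059.7×1.2189 ≈ 3729 m/s.
Total Δv = 5481 + 3729 = 9210 m/s.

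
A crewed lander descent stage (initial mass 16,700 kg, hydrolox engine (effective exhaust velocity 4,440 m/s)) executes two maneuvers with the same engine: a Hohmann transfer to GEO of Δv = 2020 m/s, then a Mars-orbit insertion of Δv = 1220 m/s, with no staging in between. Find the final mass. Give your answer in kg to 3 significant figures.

After the first burn: m = 16700 × exp(−2020/4440.0) = 16700 × 0.63448 = 10,595.8 kg.
After the second burn: m = 10,595.8 × exp(−1220/4440.0) = 10,595.8 × 0.75974 = 8,050.05 kg.

final mass ≈ 8050 kg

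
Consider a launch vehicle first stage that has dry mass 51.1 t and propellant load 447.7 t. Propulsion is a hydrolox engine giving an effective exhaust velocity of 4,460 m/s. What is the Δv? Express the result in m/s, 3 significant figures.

m₀ = m_dry + m_prop = 51.1 + 447.7 = 498.8 t.
Using Δv = v_e ln(m₀/m_f): Δv = v_e · ln(m₀/m_f) = 4460.0 × ln(9.761) = 4460.0 × 2.2784 ≈ 10161.8 m/s.

Δv ≈ 10200 m/s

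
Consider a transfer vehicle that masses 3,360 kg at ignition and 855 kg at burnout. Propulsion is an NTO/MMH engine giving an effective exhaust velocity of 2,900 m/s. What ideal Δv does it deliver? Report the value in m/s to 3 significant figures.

Δv = v_e · ln(m₀/m_f) = 2900.0 × ln(3.93) = 2900.0 × 1.3686 ≈ 3968.9 m/s.

Δv ≈ 3970 m/s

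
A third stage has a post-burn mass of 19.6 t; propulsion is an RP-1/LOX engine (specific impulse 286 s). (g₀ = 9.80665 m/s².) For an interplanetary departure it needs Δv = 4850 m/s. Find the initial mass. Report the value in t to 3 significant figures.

v_e = Isp · g₀ = 286 × 9.80665 = 2804.7 m/s.
m₀/m_f = exp(Δv / v_e) = exp(4850 / 2804.7) = exp(1.7292) = 5.6364.
m₀ = m_f × 5.6364 = 19.6 × 5.6364 = 110.473 t.

initial mass ≈ 110 t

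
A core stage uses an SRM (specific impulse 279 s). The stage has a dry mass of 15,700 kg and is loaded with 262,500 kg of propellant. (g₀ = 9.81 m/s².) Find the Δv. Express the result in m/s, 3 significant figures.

Δv ≈ 7870 m/s

v_e = Isp · g₀ = 279 × 9.81 = 2737.0 m/s.
m₀ = m_dry + m_prop = 15,700 + 262,500 = 278,200 kg.
From the ideal rocket equation, Δv = v_e · ln(m₀/m_f) = 2737.0 × ln(17.72) = 2737.0 × 2.8747 ≈ 7868.0 m/s.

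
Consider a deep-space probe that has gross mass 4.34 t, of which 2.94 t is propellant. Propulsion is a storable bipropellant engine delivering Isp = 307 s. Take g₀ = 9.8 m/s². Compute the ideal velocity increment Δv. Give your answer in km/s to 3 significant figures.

Δv ≈ 3.40 km/s

v_e = Isp · g₀ = 307 × 9.8 = 3008.6 m/s.
m_f = m₀ − m_prop = 4.34 − 2.94 = 1.4 t.
Rocket equation: Δv = v_e · ln(m₀/m_f) = 3008.6 × ln(3.1) = 3008.6 × 1.1314 ≈ 3403.9 m/s.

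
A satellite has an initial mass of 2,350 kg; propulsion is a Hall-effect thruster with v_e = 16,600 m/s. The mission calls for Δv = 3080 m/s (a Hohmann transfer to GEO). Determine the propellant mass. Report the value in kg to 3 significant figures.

Rocket equation: m₀/m_f = exp(Δv / v_e) = exp(3080 / 16600.0) = exp(0.1855) = 1.2039.
m_f = 2,350 / 1.2039 = 1,951.99 kg, so propellant = m₀ − m_f = 2,350 − 1,951.99 = 398.01 kg.

propellant mass ≈ 398 kg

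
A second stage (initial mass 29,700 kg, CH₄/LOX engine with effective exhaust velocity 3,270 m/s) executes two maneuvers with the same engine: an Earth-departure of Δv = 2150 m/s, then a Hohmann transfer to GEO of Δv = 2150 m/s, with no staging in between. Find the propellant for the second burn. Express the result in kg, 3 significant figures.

propellant for the second burn ≈ 7420 kg

After the first burn: m = 29700 × exp(−2150/3270.0) = 29700 × 0.51815 = 15,389.1 kg.
After the second burn: m = 15,389.1 × exp(−2150/3270.0) = 15,389.1 × 0.51815 = 7,973.86 kg.
Second-burn propellant = 15,389.1 − 7,973.86 = 7,415.24 kg.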